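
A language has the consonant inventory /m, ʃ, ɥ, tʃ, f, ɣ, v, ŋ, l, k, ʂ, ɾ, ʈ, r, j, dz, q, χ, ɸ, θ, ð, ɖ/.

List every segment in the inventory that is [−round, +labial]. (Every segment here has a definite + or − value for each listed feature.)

m, f, v, ɸ

Eliminate segments failing any feature: /ʃ, tʃ, ɣ, ŋ, l, k, ʂ, ɾ, ʈ, r, j, dz, q, χ, θ, ð, ɖ/ are [−labial]; /ɥ/ is [+round]. The remaining /m, f, v, ɸ/ satisfy [−round], [+labial].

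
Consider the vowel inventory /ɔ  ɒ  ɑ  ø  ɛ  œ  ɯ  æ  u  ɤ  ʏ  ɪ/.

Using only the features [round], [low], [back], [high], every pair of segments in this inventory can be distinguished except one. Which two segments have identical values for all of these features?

On the given features, /œ/ and /ø/ have an identical profile: [+round], [−low], [−back], [−high]. No other two segments in the inventory coincide on all 4 features. (They do differ in [tense], which is not among the given features.)

œ, ø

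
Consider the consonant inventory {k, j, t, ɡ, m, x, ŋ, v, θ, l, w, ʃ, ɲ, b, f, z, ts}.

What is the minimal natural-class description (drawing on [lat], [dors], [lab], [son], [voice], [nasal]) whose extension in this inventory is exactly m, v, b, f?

The class [+labial], [−dorsal] has exactly /m, v, b, f/ as its extension in this inventory. No smaller conjunction from the listed features achieves this: [−dorsal] alone would also admit /t, θ, l, ʃ, …/; [+labial] alone would also admit /w/; and checking the remaining single features turns up none with this extension.

[+lab, −dors]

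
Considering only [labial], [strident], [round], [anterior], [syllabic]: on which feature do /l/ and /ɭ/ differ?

[anterior]

/l/ is the alveolar lateral approximant and /ɭ/ is the retroflex lateral approximant. Both are [−labial], [−strident], [−round], [−syllabic]. /l/ is [+anterior] while /ɭ/ is [−anterior], so the distinguishing feature is [anterior].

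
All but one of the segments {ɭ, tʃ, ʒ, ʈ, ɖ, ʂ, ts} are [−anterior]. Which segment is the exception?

ts

/ʂ, tʃ, ʒ, ʈ, ɭ, ɖ/ are all [−anterior]; /ts/ (voiceless alveolar affricate) is [+anterior].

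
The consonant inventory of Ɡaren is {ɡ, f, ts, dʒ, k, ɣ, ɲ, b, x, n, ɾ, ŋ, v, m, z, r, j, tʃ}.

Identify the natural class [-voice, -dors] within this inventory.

Eliminate segments failing any feature: /ɡ, dʒ, ɣ, ɲ, b, n, ɾ, ŋ, v, m, z, r, j/ are [+voice]; /k, x/ are [+dorsal]. The remaining /f, ts, tʃ/ satisfy [-voice], [-dorsal].

f, ts, tʃ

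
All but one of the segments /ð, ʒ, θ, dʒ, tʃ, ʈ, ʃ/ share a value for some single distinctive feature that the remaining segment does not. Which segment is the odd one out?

[distributed] groups all but one: /ʒ, dʒ, tʃ, ʃ, ð, θ/ share [+distributed] while /ʈ/ (voiceless retroflex stop) alone is [−distributed]. Removing any other segment would not leave a single-feature class that excludes it.

ʈ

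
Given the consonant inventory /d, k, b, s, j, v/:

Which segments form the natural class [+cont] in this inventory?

The feature [continuant] marks segments produced without complete oral closure. In this inventory /s, j, v/ have that property, so they are [+continuant]; /d, k, b/ are [−continuant].

s, j, v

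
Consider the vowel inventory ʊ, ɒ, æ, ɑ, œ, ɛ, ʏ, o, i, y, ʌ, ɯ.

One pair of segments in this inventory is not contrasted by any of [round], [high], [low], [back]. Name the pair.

y, ʏ

On the given features, /y/ and /ʏ/ have an identical profile: [+round], [+high], [−low], [−back]. No other two segments in the inventory coincide on all 4 features. (They do differ in [tense], which is not among the given features.)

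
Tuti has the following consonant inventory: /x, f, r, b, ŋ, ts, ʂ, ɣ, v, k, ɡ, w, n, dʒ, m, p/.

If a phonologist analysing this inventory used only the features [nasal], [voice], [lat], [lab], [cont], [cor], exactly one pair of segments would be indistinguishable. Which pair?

On the given features, /w/ and /v/ have an identical profile: [-nasal], [+voice], [-lateral], [+labial], [+continuant], [-coronal]. No other two segments in the inventory coincide on all 6 features. (They do differ in [sonorant], [round] and [dorsal], which are not among the given features.)

w, v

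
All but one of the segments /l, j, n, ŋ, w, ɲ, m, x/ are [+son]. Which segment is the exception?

/ŋ, n, ɲ, w, l, j, m/ are all [+sonorant]; /x/ (voiceless velar fricative) is [-sonorant].

x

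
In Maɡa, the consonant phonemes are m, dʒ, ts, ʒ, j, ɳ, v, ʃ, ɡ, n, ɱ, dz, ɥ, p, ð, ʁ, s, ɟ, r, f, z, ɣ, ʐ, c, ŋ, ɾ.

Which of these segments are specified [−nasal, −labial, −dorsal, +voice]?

dʒ, ʒ, dz, ð, r, z, ʐ, ɾ

The [−nasal] segments are /dʒ, ts, ʒ, j, v, ʃ, ɡ, dz, ɥ, p, ð, ʁ, s, ɟ, r, f, z, ɣ, ʐ, c, ɾ/.
Within that set, [−labial] gives /dʒ, ts, ʒ, j, ʃ, ɡ, dz, ð, ʁ, s, ɟ, r, z, ɣ, ʐ, c, ɾ/.
Within that set, [−dorsal] gives /dʒ, ts, ʒ, ʃ, dz, ð, s, r, z, ʐ, ɾ/.
Within that set, [+voice] leaves /dʒ, ʒ, dz, ð, r, z, ʐ, ɾ/.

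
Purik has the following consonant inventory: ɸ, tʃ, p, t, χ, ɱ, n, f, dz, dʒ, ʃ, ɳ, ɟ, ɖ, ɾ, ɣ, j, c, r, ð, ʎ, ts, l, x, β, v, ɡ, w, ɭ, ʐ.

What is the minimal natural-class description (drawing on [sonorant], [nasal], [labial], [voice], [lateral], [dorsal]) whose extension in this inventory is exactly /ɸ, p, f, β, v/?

Every target segment is [−sonorant], [+labial]; each remaining inventory member fails at least one of these. Each conjunct is needed — [+labial] alone would also admit /ɱ, w/; [−sonorant] alone would also admit /tʃ, t, χ, dz, …/ — and no other single listed feature has exactly this extension, so two is the minimum.

[−sonorant, +labial]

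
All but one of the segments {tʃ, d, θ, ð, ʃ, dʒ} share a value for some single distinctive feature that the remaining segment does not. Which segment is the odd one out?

The remaining segments after removing /d/ share [+distributed]; /d/ (voiced alveolar stop) is [-distributed]. For every other candidate removal, the leftover set fails to share any single feature value that the removed segment lacks.

d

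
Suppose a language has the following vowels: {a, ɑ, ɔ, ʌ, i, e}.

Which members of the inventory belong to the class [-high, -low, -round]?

First, the [-high] segments are /a, ɑ, ɔ, ʌ, e/.
Among these, [-low] gives /ɔ, ʌ, e/.
Then [-round] leaves /ʌ, e/.

ʌ, e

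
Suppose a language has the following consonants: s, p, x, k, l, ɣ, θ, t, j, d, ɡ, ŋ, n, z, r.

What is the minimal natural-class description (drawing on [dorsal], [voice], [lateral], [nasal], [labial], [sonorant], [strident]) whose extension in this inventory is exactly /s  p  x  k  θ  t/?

The target set is precisely the extension of [−voice] in this inventory.

[−voice]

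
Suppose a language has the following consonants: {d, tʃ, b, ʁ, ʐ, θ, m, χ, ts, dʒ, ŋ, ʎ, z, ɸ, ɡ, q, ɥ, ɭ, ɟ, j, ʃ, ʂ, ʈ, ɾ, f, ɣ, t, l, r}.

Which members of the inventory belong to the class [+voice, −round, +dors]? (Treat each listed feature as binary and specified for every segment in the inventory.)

Eliminate segments failing any feature: /d, b, ʐ, m, dʒ, z, ɭ, ɾ, l, r/ are [−dorsal]; /tʃ, θ, χ, ts, ɸ, q, ʃ, ʂ, ʈ, f, t/ are [−voice]; /ɥ/ is [+round]. The remaining /ʁ, ŋ, ʎ, ɡ, ɟ, j, ɣ/ satisfy [+voice], [−round], [+dorsal].

ʁ, ŋ, ʎ, ɡ, ɟ, j, ɣ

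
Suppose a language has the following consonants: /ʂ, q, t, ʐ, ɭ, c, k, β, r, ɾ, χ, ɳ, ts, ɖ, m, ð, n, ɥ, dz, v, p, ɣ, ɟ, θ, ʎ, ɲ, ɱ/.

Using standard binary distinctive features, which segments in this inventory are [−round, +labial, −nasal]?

Eliminate segments failing any feature: /ʂ, q, t, ʐ, ɭ, c, k, r, ɾ, χ, ɳ, ts, ɖ, ð, n, dz, ɣ, ɟ, θ, ʎ, ɲ/ are [−labial]; /m, ɱ/ are [+nasal]; /ɥ/ is [+round]. The remaining /β, v, p/ satisfy [−round], [+labial], [−nasal].

β, v, p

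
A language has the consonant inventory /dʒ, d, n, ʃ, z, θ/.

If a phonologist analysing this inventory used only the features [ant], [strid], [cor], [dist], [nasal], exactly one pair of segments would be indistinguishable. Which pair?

On the given features, /dʒ/ and /ʃ/ have an identical profile: [−anterior], [+strident], [+coronal], [+distributed], [−nasal]. No other two segments in the inventory coincide on all 5 features. (They do differ in [voice] and [continuant], which are not among the given features.)

dʒ, ʃ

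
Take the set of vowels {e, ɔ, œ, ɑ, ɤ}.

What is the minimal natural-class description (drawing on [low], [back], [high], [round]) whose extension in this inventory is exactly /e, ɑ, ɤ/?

[-round]

Every target segment is [-round] and no other inventory member is, so one feature is enough.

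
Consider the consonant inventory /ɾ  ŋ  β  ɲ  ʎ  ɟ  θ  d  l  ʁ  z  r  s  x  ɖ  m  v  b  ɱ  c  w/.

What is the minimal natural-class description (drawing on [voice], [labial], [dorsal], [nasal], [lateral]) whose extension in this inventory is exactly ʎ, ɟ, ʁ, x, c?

Every target segment is [-nasal], [-labial], [+dorsal]; each remaining inventory member fails at least one of these. Each conjunct is needed — [-labial, +dorsal] alone would also admit /ŋ, ɲ/; [-nasal, +dorsal] alone would also admit /w/; [-nasal, -labial] alone would also admit /ɾ, θ, d, l, …/ — and no other combination of two listed features has exactly this extension, so three is the minimum.

[-nasal, -labial, +dorsal]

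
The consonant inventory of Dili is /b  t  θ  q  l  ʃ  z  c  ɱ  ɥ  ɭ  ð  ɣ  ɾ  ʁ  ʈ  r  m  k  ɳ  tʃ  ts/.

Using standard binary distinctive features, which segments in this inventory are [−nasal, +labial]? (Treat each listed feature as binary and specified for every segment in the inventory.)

Checking each segment against [−nasal], [+labial]: /b/ (voiced bilabial stop), /ɥ/ (labial-palatal glide) satisfy every feature; every other segment in the inventory fails at least one.

b, ɥ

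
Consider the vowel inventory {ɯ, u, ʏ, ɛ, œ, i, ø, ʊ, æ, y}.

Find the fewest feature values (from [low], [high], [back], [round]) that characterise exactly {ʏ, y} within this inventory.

/ʏ, y/ are all [+high], [−back], [+round], and no other segment in the inventory matches all three values. Dropping any one of them over-generates: [−back, +round] alone would also admit /œ, ø/; [+high, +round] alone would also admit /u, ʊ/; [+high, −back] alone would also admit /i/. No other combination of two listed features picks out exactly this set either, so fewer than three features will not do.

[+high, −back, +round]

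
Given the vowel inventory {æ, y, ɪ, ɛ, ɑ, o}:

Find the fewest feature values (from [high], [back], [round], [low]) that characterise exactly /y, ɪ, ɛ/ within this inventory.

Every target segment is [-low], [-back]; each remaining inventory member fails at least one of these. Each conjunct is needed — [-back] alone would also admit /æ/; [-low] alone would also admit /o/ — and no other single listed feature has exactly this extension, so two is the minimum.

[-low, -back]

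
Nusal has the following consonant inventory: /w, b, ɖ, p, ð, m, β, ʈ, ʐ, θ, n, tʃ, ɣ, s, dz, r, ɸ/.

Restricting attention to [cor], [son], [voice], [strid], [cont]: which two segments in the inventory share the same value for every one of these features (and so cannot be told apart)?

Both /ɣ/ and /β/ are [−coronal], [−sonorant], [+voice], [−strident], [+continuant]. Since the list omits [labial] and [dorsal] — which do distinguish the voiced velar fricative from the voiced bilabial fricative — this pair collapses; all other pairs remain distinct.

ɣ, β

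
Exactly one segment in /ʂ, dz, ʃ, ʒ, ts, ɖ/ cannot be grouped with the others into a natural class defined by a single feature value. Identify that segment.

/ʃ, ʒ, ts, dz, ʂ/ are all [+strident], but /ɖ/ (voiced retroflex stop) is [−strident]. No other single segment can be removed to leave a set sharing one feature value that the removed segment lacks, so /ɖ/ is the odd one out.

ɖ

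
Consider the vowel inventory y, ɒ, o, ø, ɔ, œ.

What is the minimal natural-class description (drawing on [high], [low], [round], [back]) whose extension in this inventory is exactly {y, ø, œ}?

Every target segment is [−back] and no other inventory member is, so one feature is enough.

[−back]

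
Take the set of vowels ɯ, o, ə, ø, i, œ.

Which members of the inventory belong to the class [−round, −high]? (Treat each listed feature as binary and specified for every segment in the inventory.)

Eliminate segments failing any feature: /ɯ, i/ are [+high]; /o, ø, œ/ are [+round]. The remaining /ə/ satisfy [−round], [−high].

ə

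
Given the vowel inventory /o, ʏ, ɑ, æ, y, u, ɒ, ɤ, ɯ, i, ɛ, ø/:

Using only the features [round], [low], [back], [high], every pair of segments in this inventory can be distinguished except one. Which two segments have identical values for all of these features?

ʏ, y

/ʏ/ (high front rounded lax vowel) and /y/ (high front rounded tense vowel) are both [+round], [−low], [−back], [+high], so none of the listed features separates them. (They do differ in [tense], which is not among the given features.) Every other pair in the inventory differs on at least one listed feature.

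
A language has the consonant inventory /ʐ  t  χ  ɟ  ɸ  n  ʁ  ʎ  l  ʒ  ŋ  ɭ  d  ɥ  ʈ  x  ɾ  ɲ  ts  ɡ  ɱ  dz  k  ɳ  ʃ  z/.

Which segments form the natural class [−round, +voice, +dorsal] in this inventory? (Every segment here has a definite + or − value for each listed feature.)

ɟ, ʁ, ʎ, ŋ, ɲ, ɡ

Eliminate segments failing any feature: /ʐ, n, l, ʒ, ɭ, d, ɾ, ɱ, dz, ɳ, z/ are [−dorsal]; /t, χ, ɸ, ʈ, x, ts, k, ʃ/ are [−voice]; /ɥ/ is [+round]. The remaining /ɟ, ʁ, ʎ, ŋ, ɲ, ɡ/ satisfy [−round], [+voice], [+dorsal].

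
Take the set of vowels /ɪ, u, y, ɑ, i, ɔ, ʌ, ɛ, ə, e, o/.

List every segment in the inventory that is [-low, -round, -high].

ʌ, ɛ, ə, e

Eliminate segments failing any feature: /ɪ, i/ are [+high]; /u, y, ɔ, o/ are [+round]; /ɑ/ is [+low]. The remaining /ʌ, ɛ, ə, e/ satisfy [-low], [-round], [-high].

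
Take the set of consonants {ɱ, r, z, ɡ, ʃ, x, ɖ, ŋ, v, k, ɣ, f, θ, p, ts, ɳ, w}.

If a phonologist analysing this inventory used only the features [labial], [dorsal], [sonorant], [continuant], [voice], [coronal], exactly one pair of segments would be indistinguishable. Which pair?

ʃ, θ

Both /ʃ/ and /θ/ are [-labial], [-dorsal], [-sonorant], [+continuant], [-voice], [+coronal]. Since the list omits [strident] and [anterior] — which do distinguish the voiceless postalveolar fricative from the voiceless dental fricative — this pair collapses; all other pairs remain distinct.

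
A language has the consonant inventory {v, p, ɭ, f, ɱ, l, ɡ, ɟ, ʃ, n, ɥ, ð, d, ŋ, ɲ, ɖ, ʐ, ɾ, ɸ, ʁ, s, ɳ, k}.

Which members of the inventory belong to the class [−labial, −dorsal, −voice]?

Checking each segment against [−labial], [−dorsal], [−voice]: /ʃ/ (voiceless postalveolar fricative), /s/ (voiceless alveolar fricative) satisfy every feature; every other segment in the inventory fails at least one.

ʃ, s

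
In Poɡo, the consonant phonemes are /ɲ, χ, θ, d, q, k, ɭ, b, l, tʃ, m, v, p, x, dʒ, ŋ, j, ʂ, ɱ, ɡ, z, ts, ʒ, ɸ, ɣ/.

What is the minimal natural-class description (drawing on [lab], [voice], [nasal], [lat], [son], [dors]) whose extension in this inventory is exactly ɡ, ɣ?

[-son, +voice, +dors]

Every target segment is [-sonorant], [+voice], [+dorsal]; each remaining inventory member fails at least one of these. Each conjunct is needed — [+voice, +dorsal] alone would also admit /ɲ, ŋ, j/; [-sonorant, +dorsal] alone would also admit /χ, q, k, x/; [-sonorant, +voice] alone would also admit /d, b, v, dʒ, …/ — and no other combination of two listed features has exactly this extension, so three is the minimum.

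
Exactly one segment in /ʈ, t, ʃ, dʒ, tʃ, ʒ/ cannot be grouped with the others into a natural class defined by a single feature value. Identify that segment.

t

The remaining segments after removing /t/ share [−anterior]; /t/ (voiceless alveolar stop) is [+anterior]. For every other candidate removal, the leftover set fails to share any single feature value that the removed segment lacks.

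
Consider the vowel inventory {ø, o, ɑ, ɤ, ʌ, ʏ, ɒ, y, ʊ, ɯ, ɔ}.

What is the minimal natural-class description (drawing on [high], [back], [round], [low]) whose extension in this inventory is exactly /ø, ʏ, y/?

The target set is precisely the extension of [−back] in this inventory.

[−back]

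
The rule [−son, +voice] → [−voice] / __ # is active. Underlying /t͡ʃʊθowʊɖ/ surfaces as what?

[t͡ʃʊθowʊʈ]

Only the final segment /ɖ/ is both word-final and matches the structural description. It is a voiced retroflex stop, so [−son, +voice] holds; changing it to [−voice] with all other features held fixed yields /ʈ/ (voiceless retroflex stop). No other segment meets both the structural description and the environment, so the output is [t͡ʃʊθowʊʈ].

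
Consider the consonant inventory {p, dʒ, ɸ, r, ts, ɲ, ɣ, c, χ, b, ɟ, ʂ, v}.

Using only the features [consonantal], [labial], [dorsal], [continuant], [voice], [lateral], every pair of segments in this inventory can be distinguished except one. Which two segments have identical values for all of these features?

ɟ, ɲ

Both /ɟ/ and /ɲ/ are [+consonantal], [−labial], [+dorsal], [−continuant], [+voice], [−lateral]. Since the list omits [sonorant] and [nasal] — which do distinguish the voiced palatal stop from the palatal nasal — this pair collapses; all other pairs remain distinct.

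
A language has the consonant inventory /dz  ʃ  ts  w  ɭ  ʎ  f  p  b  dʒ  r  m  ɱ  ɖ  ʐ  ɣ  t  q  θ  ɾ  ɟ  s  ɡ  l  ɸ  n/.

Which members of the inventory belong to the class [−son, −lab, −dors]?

Checking each segment against [−sonorant], [−labial], [−dorsal]: /dz/ (voiced alveolar affricate), /ʃ/ (voiceless postalveolar fricative), /ts/ (voiceless alveolar affricate), /dʒ/ (voiced postalveolar affricate), /ɖ/ (voiced retroflex stop), /ʐ/ (voiced retroflex fricative), among others, satisfy every feature; every other segment in the inventory fails at least one.

dz, ʃ, ts, dʒ, ɖ, ʐ, t, θ, s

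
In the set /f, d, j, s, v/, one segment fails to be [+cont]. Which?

d

/d/ is the voiced alveolar stop, which is [-continuant]; the rest — /s, f, j, v/ — are [+continuant].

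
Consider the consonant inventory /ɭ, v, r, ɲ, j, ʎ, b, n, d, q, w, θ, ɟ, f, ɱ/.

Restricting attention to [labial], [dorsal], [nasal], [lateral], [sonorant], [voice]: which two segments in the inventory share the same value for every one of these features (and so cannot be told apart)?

/v/ (voiced labiodental fricative) and /b/ (voiced bilabial stop) are both [+labial], [−dorsal], [−nasal], [−lateral], [−sonorant], [+voice], so none of the listed features separates them. (They do differ in [continuant], which is not among the given features.) Every other pair in the inventory differs on at least one listed feature.

v, b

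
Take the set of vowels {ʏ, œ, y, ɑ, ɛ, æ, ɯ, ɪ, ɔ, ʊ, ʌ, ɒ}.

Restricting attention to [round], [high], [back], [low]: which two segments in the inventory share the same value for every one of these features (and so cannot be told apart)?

Both /y/ and /ʏ/ are [+round], [+high], [−back], [−low]. Since the list omits [tense] — which does distinguish the high front rounded tense vowel from the high front rounded lax vowel — this pair collapses; all other pairs remain distinct.

y, ʏ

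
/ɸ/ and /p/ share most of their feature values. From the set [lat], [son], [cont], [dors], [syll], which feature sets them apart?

[continuant]

The two segments share [-lateral], [-sonorant], [-dorsal], [-syllabic]. The only feature from the list on which they differ: /ɸ/ is [+continuant] while /p/ is [-continuant].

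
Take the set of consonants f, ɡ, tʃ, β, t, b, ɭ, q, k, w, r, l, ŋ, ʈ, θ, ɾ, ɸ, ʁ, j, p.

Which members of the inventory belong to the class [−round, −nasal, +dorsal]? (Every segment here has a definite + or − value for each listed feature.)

ɡ, q, k, ʁ, j

The [−round] segments are /f, ɡ, tʃ, β, t, b, ɭ, q, k, r, l, ŋ, ʈ, θ, ɾ, ɸ, ʁ, j, p/.
Then [−nasal] gives /f, ɡ, tʃ, β, t, b, ɭ, q, k, r, l, ʈ, θ, ɾ, ɸ, ʁ, j, p/.
Of those, [+dorsal] leaves /ɡ, q, k, ʁ, j/.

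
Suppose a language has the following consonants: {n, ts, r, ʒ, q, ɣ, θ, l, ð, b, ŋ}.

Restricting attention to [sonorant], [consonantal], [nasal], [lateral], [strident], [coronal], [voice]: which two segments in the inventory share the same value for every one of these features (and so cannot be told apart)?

Both /ɣ/ and /b/ are [−sonorant], [+consonantal], [−nasal], [−lateral], [−strident], [−coronal], [+voice]. Since the list omits [continuant], [labial] and [dorsal] — which do distinguish the voiced velar fricative from the voiced bilabial stop — this pair collapses; all other pairs remain distinct.

ɣ, b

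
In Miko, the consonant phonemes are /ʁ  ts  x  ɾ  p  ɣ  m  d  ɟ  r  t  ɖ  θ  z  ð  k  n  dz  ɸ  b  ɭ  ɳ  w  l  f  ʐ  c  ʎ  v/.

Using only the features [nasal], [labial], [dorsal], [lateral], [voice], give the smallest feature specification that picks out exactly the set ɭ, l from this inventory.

[+lateral, -dorsal]

/ɭ, l/ are all [+lateral], [-dorsal], and no other segment in the inventory matches both values. Dropping any one of them over-generates: [-dorsal] alone would also admit /ts, ɾ, p, m, …/; [+lateral] alone would also admit /ʎ/. No other single listed feature picks out exactly this set either, so fewer than two features will not do.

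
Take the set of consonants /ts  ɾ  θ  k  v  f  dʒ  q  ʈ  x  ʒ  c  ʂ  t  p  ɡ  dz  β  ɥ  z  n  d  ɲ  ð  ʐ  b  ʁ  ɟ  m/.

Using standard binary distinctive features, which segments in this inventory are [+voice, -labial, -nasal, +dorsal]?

ɡ, ʁ, ɟ

First, the [+voice] segments are /ɾ, v, dʒ, ʒ, ɡ, dz, β, ɥ, z, n, d, ɲ, ð, ʐ, b, ʁ, ɟ, m/.
Intersecting with [-labial] gives /ɾ, dʒ, ʒ, ɡ, dz, z, n, d, ɲ, ð, ʐ, ʁ, ɟ/.
Of those, [-nasal] gives /ɾ, dʒ, ʒ, ɡ, dz, z, d, ð, ʐ, ʁ, ɟ/.
Of those, [+dorsal] leaves /ɡ, ʁ, ɟ/.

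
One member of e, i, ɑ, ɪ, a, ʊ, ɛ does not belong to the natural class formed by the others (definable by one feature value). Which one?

ʊ

[round] groups all but one: /e, a, i, ɑ, ɪ, ɛ/ share [−round] while /ʊ/ (high back rounded lax vowel) alone is [+round]. Removing any other segment would not leave a single-feature class that excludes it.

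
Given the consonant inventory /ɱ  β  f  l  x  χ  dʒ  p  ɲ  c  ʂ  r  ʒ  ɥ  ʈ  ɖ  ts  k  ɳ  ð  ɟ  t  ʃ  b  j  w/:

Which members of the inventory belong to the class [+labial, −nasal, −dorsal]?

β, f, p, b

First, the [+labial] segments are /ɱ, β, f, p, ɥ, b, w/.
Of those, [−nasal] gives /β, f, p, ɥ, b, w/.
Of those, [−dorsal] leaves /β, f, p, b/.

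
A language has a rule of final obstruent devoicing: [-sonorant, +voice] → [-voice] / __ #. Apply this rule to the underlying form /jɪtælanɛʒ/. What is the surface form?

The only segment in the rule's environment that also matches [-sonorant, +voice] is /ʒ/. Applying [-voice] turns the voiced postalveolar fricative into /ʃ/ (voiceless postalveolar fricative), giving [jɪtælanɛʃ].

[jɪtælanɛʃ]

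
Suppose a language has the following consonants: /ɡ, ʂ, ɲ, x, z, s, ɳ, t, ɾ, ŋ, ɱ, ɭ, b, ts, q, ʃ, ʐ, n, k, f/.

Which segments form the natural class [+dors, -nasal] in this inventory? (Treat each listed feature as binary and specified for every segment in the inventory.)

The [+dorsal] segments are /ɡ, ɲ, x, ŋ, q, k/.
Within that set, [-nasal] leaves /ɡ, x, q, k/.

ɡ, x, q, k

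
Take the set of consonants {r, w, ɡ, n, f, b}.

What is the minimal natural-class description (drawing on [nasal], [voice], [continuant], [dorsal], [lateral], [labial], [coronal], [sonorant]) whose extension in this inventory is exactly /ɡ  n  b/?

[−continuant]

The target set is precisely the extension of [−continuant] in this inventory.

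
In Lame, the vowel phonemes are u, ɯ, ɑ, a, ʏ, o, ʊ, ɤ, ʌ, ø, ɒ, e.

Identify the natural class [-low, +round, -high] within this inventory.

o, ø

Eliminate segments failing any feature: /u, ʏ, ʊ/ are [+high]; /ɯ, ɤ, ʌ, e/ are [-round]; /ɑ, a, ɒ/ are [+low]. The remaining /o, ø/ satisfy [-low], [+round], [-high].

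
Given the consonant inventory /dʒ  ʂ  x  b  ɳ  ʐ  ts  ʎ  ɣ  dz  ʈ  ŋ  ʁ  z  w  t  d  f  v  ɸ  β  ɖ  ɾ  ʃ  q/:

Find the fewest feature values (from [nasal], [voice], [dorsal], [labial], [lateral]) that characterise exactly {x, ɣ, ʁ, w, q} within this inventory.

[−nasal, −lateral, +dorsal]

Every target segment is [−nasal], [−lateral], [+dorsal]; each remaining inventory member fails at least one of these. Each conjunct is needed — [−lateral, +dorsal] alone would also admit /ŋ/; [−nasal, +dorsal] alone would also admit /ʎ/; [−nasal, −lateral] alone would also admit /dʒ, ʂ, b, ʐ, …/ — and no other combination of two listed features has exactly this extension, so three is the minimum.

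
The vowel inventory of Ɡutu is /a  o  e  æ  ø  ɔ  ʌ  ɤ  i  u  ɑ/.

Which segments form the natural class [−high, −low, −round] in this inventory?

Checking each segment against [−high], [−low], [−round]: /e/ (mid front unrounded tense vowel), /ʌ/ (mid back unrounded lax vowel), /ɤ/ (mid back unrounded tense vowel) satisfy every feature; every other segment in the inventory fails at least one.

e, ʌ, ɤ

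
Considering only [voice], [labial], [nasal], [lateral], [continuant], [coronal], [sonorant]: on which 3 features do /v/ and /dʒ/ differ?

[continuant], [labial], [coronal]

/v/ (voiced labiodental fricative) and /dʒ/ (voiced postalveolar affricate) agree on [+voice], [−nasal], [−lateral], [−sonorant]. They differ on [continuant] (/v/ [+], /dʒ/ [−]), [labial] (/v/ [+], /dʒ/ [−]), [coronal] (/v/ [−], /dʒ/ [+]).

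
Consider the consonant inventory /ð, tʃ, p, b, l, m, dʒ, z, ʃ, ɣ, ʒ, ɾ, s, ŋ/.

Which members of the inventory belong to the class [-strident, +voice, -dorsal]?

Eliminate segments failing any feature: /tʃ, dʒ, z, ʃ, ʒ, s/ are [+strident]; /p/ is [-voice]; /ɣ, ŋ/ are [+dorsal]. The remaining /ð, b, l, m, ɾ/ satisfy [-strident], [+voice], [-dorsal].

ð, b, l, m, ɾ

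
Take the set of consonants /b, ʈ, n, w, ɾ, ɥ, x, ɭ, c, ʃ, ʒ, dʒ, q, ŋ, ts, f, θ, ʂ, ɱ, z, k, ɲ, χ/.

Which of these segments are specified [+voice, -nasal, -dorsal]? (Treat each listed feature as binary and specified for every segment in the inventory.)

b, ɾ, ɭ, ʒ, dʒ, z

Eliminate segments failing any feature: /ʈ, x, c, ʃ, q, ts, f, θ, ʂ, k, χ/ are [-voice]; /n, ŋ, ɱ, ɲ/ are [+nasal]; /w, ɥ/ are [+dorsal]. The remaining /b, ɾ, ɭ, ʒ, dʒ, z/ satisfy [+voice], [-nasal], [-dorsal].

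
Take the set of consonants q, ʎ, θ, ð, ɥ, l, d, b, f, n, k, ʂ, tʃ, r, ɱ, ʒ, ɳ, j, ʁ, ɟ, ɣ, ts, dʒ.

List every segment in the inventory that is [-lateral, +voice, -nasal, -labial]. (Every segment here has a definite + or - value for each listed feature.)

Eliminate segments failing any feature: /q, θ, f, k, ʂ, tʃ, ts/ are [-voice]; /ʎ, l/ are [+lateral]; /ɥ, b/ are [+labial]; /n, ɱ, ɳ/ are [+nasal]. The remaining /ð, d, r, ʒ, j, ʁ, ɟ, ɣ, dʒ/ satisfy [-lateral], [+voice], [-nasal], [-labial].

ð, d, r, ʒ, j, ʁ, ɟ, ɣ, dʒ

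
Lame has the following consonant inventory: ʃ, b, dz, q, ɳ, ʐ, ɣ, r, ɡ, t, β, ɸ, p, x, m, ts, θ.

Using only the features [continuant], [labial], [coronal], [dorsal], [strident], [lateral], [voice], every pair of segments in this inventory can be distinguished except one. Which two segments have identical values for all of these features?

Both /b/ and /m/ are [-continuant], [+labial], [-coronal], [-dorsal], [-strident], [-lateral], [+voice]. Since the list omits [sonorant] and [nasal] — which do distinguish the voiced bilabial stop from the bilabial nasal — this pair collapses; all other pairs remain distinct.

b, m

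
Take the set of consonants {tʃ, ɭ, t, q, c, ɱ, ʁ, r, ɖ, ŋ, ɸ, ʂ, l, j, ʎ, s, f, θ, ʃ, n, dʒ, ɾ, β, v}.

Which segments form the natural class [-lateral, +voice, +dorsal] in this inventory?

Eliminate segments failing any feature: /tʃ, t, q, c, ɸ, ʂ, s, f, θ, ʃ/ are [-voice]; /ɭ, l, ʎ/ are [+lateral]; /ɱ, r, ɖ, n, dʒ, ɾ, β, v/ are [-dorsal]. The remaining /ʁ, ŋ, j/ satisfy [-lateral], [+voice], [+dorsal].

ʁ, ŋ, j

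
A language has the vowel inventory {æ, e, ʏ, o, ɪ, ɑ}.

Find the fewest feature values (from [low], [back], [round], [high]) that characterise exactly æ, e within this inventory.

[-high, -back]

The class [-high], [-back] has exactly /æ, e/ as its extension in this inventory. No smaller conjunction from the listed features achieves this: [-back] alone would also admit /ʏ, ɪ/; [-high] alone would also admit /o, ɑ/; and checking the remaining single features turns up none with this extension.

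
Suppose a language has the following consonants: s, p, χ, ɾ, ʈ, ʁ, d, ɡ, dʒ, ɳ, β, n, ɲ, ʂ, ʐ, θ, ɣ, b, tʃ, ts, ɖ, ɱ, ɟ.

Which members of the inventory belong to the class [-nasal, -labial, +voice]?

Eliminate segments failing any feature: /s, χ, ʈ, ʂ, θ, tʃ, ts/ are [-voice]; /p, β, b/ are [+labial]; /ɳ, n, ɲ, ɱ/ are [+nasal]. The remaining /ɾ, ʁ, d, ɡ, dʒ, ʐ, ɣ, ɖ, ɟ/ satisfy [-nasal], [-labial], [+voice].

ɾ, ʁ, d, ɡ, dʒ, ʐ, ɣ, ɖ, ɟ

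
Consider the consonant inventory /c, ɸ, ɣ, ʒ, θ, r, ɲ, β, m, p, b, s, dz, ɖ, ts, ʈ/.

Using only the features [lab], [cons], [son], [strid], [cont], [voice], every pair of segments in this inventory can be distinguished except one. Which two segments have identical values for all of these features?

c, ʈ

Both /c/ and /ʈ/ are [-labial], [+consonantal], [-sonorant], [-strident], [-continuant], [-voice]. Since the list omits [dorsal] — which does distinguish the voiceless palatal stop from the voiceless retroflex stop — this pair collapses; all other pairs remain distinct.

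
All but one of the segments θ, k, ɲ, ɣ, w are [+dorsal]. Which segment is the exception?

θ

Every segment except /θ/ is [+dorsal]. /θ/ (voiceless dental fricative) is [-dorsal], so it is the exception.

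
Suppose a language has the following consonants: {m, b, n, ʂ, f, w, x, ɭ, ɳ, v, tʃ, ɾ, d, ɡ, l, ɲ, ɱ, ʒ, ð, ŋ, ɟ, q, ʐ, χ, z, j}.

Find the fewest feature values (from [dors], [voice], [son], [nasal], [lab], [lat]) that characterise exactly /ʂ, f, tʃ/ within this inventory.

/ʂ, f, tʃ/ are all [−voice], [−dorsal], and no other segment in the inventory matches both values. Dropping any one of them over-generates: [−dorsal] alone would also admit /m, b, n, ɭ, …/; [−voice] alone would also admit /x, q, χ/. No other single listed feature picks out exactly this set either, so fewer than two features will not do.

[−voice, −dors]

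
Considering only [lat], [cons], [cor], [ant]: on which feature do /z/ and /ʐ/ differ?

/z/ is the voiced alveolar fricative and /ʐ/ is the voiced retroflex fricative. Both are [-lateral], [+consonantal], [+coronal]. /z/ is [+anterior] while /ʐ/ is [-anterior], so the distinguishing feature is [anterior].

[anterior]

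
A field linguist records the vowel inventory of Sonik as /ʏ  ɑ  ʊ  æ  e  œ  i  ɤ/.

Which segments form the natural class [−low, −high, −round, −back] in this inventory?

e

The [−low] segments are /ʏ, ʊ, e, œ, i, ɤ/.
Intersecting with [−high] gives /e, œ, ɤ/.
Within that set, [−round] gives /e, ɤ/.
Among these, [−back] leaves /e/.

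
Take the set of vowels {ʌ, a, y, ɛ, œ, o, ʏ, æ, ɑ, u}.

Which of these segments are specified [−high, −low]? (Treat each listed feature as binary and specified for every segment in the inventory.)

ʌ, ɛ, œ, o

Eliminate segments failing any feature: /a, æ, ɑ/ are [+low]; /y, ʏ, u/ are [+high]. The remaining /ʌ, ɛ, œ, o/ satisfy [−high], [−low].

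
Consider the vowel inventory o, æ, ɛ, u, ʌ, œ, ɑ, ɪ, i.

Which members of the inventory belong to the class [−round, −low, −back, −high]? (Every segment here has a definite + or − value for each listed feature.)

ɛ

Checking each segment against [−round], [−low], [−back], [−high]: /ɛ/ (mid front unrounded lax vowel) satisfies every feature; every other segment in the inventory fails at least one.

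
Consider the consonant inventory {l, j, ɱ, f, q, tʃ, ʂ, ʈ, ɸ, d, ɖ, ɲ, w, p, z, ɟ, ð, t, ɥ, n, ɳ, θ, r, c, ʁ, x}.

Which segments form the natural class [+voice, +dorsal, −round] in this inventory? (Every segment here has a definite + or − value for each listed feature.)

j, ɲ, ɟ, ʁ

Checking each segment against [+voice], [+dorsal], [−round]: /j/ (palatal glide), /ɲ/ (palatal nasal), /ɟ/ (voiced palatal stop), /ʁ/ (voiced uvular fricative) satisfy every feature; every other segment in the inventory fails at least one.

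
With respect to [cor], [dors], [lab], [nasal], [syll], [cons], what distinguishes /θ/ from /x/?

[coronal], [dorsal]

/θ/ (voiceless dental fricative) and /x/ (voiceless velar fricative) agree on [-labial], [-nasal], [-syllabic], [+consonantal]. They differ on [coronal] (/θ/ [+], /x/ [-]), [dorsal] (/θ/ [-], /x/ [+]).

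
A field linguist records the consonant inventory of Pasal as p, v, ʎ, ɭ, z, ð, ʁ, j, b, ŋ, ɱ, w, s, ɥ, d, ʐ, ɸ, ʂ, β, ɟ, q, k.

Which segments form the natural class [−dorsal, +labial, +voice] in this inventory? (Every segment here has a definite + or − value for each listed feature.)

The [−dorsal] segments are /p, v, ɭ, z, ð, b, ɱ, s, d, ʐ, ɸ, ʂ, β/.
Intersecting with [+labial] gives /p, v, b, ɱ, ɸ, β/.
Then [+voice] leaves /v, b, ɱ, β/.

v, b, ɱ, β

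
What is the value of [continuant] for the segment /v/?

[+continuant]

/v/ is the voiced labiodental fricative, hence [+continuant].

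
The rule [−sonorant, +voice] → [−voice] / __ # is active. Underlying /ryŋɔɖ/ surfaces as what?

[ryŋɔʈ]

The only segment in the rule's environment that also matches [−sonorant, +voice] is /ɖ/. Applying [−voice] turns the voiced retroflex stop into /ʈ/ (voiceless retroflex stop), giving [ryŋɔʈ].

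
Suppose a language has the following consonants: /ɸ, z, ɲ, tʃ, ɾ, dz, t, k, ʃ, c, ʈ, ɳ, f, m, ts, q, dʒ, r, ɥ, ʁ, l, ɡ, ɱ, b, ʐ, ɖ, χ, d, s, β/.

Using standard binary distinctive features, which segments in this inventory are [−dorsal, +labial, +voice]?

Eliminate segments failing any feature: /ɸ, f/ are [−voice]; /z, tʃ, ɾ, dz, t, ʃ, ʈ, ɳ, ts, dʒ, r, l, ʐ, ɖ, d, s/ are [−labial]; /ɲ, k, c, q, ɥ, ʁ, ɡ, χ/ are [+dorsal]. The remaining /m, ɱ, b, β/ satisfy [−dorsal], [+labial], [+voice].

m, ɱ, b, β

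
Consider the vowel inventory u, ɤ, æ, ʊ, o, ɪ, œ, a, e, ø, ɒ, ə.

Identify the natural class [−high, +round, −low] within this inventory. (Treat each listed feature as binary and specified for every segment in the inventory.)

o, œ, ø

First, the [−high] segments are /ɤ, æ, o, œ, a, e, ø, ɒ, ə/.
Among these, [+round] gives /o, œ, ø, ɒ/.
Then [−low] leaves /o, œ, ø/.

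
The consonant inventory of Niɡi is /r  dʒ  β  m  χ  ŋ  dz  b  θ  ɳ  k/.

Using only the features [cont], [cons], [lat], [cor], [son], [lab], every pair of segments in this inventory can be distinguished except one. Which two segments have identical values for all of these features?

dʒ, dz

Both /dʒ/ and /dz/ are [-continuant], [+consonantal], [-lateral], [+coronal], [-sonorant], [-labial]. Since the list omits [anterior] and [distributed] — which do distinguish the voiced postalveolar affricate from the voiced alveolar affricate — this pair collapses; all other pairs remain distinct.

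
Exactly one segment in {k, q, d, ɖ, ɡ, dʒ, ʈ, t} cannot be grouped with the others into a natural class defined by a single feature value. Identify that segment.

dʒ

The remaining segments after removing /dʒ/ share [-delayed release]; /dʒ/ (voiced postalveolar affricate) is [+delayed release]. For every other candidate removal, the leftover set fails to share any single feature value that the removed segment lacks.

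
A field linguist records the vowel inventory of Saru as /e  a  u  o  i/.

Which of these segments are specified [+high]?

u, i

The feature [high] marks segments produced with the tongue body raised. In this inventory /u, i/ have that property, so they are [+high]; /e, a, o/ are [−high].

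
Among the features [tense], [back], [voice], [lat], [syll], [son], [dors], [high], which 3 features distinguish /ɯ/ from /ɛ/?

[high], [back], [tense]

/ɯ/ (high back unrounded vowel) and /ɛ/ (mid front unrounded lax vowel) agree on [+voice], [-lateral], [+syllabic], [+sonorant], [+dorsal]. They differ on [high] (/ɯ/ [+], /ɛ/ [-]), [back] (/ɯ/ [+], /ɛ/ [-]), [tense] (/ɯ/ [+], /ɛ/ [-]).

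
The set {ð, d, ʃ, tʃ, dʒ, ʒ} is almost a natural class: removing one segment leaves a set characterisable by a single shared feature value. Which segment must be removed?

d

[distributed] groups all but one: /ʃ, tʃ, ʒ, ð, dʒ/ share [+distributed] while /d/ (voiced alveolar stop) alone is [−distributed]. Removing any other segment would not leave a single-feature class that excludes it.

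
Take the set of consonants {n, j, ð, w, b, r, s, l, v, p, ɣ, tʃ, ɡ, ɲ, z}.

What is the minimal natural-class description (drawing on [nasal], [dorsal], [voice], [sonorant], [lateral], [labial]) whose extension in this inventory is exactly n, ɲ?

[+nasal]

/n, ɲ/ are exactly the [+nasal] segments in the inventory, so a single feature suffices.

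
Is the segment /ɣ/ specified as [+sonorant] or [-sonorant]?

/ɣ/ is the voiced velar fricative. The feature [sonorant] marks segments produced without turbulent airflow (nasals, liquids, glides, vowels); /ɣ/ lacks this property, so it is [-sonorant].

[-sonorant]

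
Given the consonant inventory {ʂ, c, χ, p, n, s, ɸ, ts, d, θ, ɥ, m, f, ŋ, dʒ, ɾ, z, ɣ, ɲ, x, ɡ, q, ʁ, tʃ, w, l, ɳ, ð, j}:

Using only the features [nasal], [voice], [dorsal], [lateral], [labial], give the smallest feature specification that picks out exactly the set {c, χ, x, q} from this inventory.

[−voice, +dorsal]

/c, χ, x, q/ are all [−voice], [+dorsal], and no other segment in the inventory matches both values. Dropping any one of them over-generates: [+dorsal] alone would also admit /ɥ, ŋ, ɣ, ɲ, …/; [−voice] alone would also admit /ʂ, p, s, ɸ, …/. No other single listed feature picks out exactly this set either, so fewer than two features will not do.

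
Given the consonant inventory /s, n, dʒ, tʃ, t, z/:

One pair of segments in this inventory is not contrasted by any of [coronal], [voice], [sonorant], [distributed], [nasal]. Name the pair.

/t/ (voiceless alveolar stop) and /s/ (voiceless alveolar fricative) are both [+coronal], [−voice], [−sonorant], [−distributed], [−nasal], so none of the listed features separates them. (They do differ in [continuant] and [strident], which are not among the given features.) Every other pair in the inventory differs on at least one listed feature.

t, s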